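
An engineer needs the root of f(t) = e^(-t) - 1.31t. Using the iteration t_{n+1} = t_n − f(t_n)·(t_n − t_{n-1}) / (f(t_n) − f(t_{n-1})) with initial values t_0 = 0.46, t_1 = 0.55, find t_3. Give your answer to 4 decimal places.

0.4748

f(0.46) = 0.028684, f(0.55) = -0.143550
t_2 = 0.550000 − (-0.143550)·(0.550000 − 0.460000) / (-0.143550 − 0.028684) = 0.550000 − (-0.012920)/(-0.172234) = 0.474989
f(0.474989) = -0.000343
t_3 = 0.474989 − (-0.000343)·(0.474989 − 0.550000) / (-0.000343 − (-0.143550)) = 0.474989 − (0.000026)/(0.143207) = 0.474809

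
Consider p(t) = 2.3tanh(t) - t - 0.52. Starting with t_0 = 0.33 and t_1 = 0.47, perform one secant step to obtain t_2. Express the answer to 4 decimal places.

0.4515

p(0.33) = -0.117402, p(0.47) = 0.017858
t_2 = 0.470000 − 0.017858·(0.470000 − 0.330000) / (0.017858 − (-0.117402)) = 0.470000 − (0.002500)/(0.135261) = 0.451516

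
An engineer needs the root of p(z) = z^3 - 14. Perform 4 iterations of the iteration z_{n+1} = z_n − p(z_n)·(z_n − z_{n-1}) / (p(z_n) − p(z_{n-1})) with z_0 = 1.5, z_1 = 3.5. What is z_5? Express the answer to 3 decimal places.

2.409

p(1.5) = -10.62500, p(3.5) = 28.87500
z_2 = 3.50000 − 28.87500·(3.50000 − 1.50000) / (28.87500 − (-10.62500)) = 3.50000 − (57.75000)/(39.50000) = 2.03797
p(2.03797) = -5.53560
z_3 = 2.03797 − (-5.53560)·(2.03797 − 3.50000) / (-5.53560 − 28.87500) = 2.03797 − (8.09318)/(-34.41060) = 2.27317
p(2.27317) = -2.25386
z_4 = 2.27317 − (-2.25386)·(2.27317 − 2.03797) / (-2.25386 − (-5.53560)) = 2.27317 − (-0.53009)/(3.28174) = 2.43470
p(2.43470) = 0.43229
z_5 = 2.43470 − 0.43229·(2.43470 − 2.27317) / (0.43229 − (-2.25386)) = 2.43470 − (0.06983)/(2.68615) = 2.40870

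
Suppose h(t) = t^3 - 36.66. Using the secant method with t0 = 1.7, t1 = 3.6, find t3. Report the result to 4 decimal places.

h(1.7) = -31.747000, h(3.6) = 9.996000
t2 = 3.600000 − 9.996000·(3.600000 − 1.700000) / (9.996000 − (-31.747000)) = 3.600000 − (18.992400)/(41.743000) = 3.145016
h(3.145016) = -5.552254
t3 = 3.145016 − (-5.552254)·(3.145016 − 3.600000) / (-5.552254 − 9.996000) = 3.145016 − (2.526187)/(-15.548254) = 3.307490

3.3075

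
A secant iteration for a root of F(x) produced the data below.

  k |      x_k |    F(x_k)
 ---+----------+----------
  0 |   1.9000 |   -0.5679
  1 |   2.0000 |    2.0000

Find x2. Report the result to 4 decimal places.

x2 = 2.0000 − 2.0000·(2.0000 − 1.9000) / (2.0000 − (-0.5679))
   = 2.0000 − (0.200000)/(2.567900) = 1.922115

1.9221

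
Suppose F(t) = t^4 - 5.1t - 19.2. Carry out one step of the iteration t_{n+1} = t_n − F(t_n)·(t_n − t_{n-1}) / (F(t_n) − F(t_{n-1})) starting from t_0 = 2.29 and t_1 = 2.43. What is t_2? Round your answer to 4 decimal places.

2.3611

F(2.29) = -3.378415, F(2.43) = 3.274844
t_2 = 2.430000 − 3.274844·(2.430000 − 2.290000) / (3.274844 − (-3.378415)) = 2.430000 − (0.458478)/(6.653259) = 2.361090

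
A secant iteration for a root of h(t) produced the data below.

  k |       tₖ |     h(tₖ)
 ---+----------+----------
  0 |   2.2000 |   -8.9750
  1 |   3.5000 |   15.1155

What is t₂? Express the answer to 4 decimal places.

2.6843

t₂ = 3.5000 − 15.1155·(3.5000 − 2.2000) / (15.1155 − (-8.9750))
   = 3.5000 − (19.650150)/(24.090500) = 2.684320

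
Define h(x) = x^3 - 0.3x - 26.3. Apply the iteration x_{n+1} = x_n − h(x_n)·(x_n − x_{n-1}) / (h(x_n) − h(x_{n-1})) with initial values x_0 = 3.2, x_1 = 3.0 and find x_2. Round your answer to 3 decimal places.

3.007

h(3.2) = 5.50800, h(3.0) = -0.20000
x_2 = 3.00000 − (-0.20000)·(3.00000 − 3.20000) / (-0.20000 − 5.50800) = 3.00000 − (0.04000)/(-5.70800) = 3.00701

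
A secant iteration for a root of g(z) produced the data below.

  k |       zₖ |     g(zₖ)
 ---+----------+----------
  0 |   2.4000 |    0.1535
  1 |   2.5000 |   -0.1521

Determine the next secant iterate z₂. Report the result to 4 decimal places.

2.4502

z₂ = 2.5000 − (-0.1521)·(2.5000 − 2.4000) / (-0.1521 − 0.1535)
   = 2.5000 − (-0.015210)/(-0.305600) = 2.450229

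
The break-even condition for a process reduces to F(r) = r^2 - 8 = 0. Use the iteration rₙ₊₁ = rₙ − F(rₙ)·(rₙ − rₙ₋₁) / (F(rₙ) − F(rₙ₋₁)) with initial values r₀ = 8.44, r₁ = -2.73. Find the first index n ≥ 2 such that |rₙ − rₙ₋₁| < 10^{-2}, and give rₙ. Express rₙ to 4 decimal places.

F(8.44) = 63.233600, F(-2.73) = -0.547100
r₂ = -2.730000 − (-0.547100)·(-11.170000)/(-63.780700) = -2.634186;  |Δ| = 0.095814
F(-2.634186) = -1.061066
r₃ = -2.634186 − (-1.061066)·(0.095814)/(-0.513966) = -2.831991;  |Δ| = 0.197806
F(-2.831991) = 0.020174
r₄ = -2.831991 − 0.020174·(-0.197806)/(1.081240) = -2.828300;  |Δ| = 0.003691
|r₄ − r₃| = 0.003691 < 10^{-2}

n = 4, rₙ = -2.8283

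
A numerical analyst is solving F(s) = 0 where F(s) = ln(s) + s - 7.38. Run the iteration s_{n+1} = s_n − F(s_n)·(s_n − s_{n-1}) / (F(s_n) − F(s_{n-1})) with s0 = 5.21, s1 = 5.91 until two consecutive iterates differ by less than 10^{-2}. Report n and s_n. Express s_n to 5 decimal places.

n = 3, s_n = 5.64859

F(5.21) = -0.5194201, F(5.91) = 0.3066458
s2 = 5.9100000 − 0.3066458·(0.7000000)/(0.8260660) = 5.6501514;  |Δ| = 0.2598486
F(5.6501514) = 0.0018337
s3 = 5.6501514 − 0.0018337·(-0.2598486)/(-0.3048121) = 5.6485882;  |Δ| = 0.0015632
|s3 − s2| = 0.0015632 < 10^{-2}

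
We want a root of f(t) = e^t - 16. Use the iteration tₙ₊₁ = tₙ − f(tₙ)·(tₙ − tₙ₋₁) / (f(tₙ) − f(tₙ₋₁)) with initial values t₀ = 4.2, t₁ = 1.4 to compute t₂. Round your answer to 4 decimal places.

f(4.2) = 50.686331, f(1.4) = -11.944800
t₂ = 1.400000 − (-11.944800)·(1.400000 − 4.200000) / (-11.944800 − 50.686331) = 1.400000 − (33.445440)/(-62.631131) = 1.934007

1.9340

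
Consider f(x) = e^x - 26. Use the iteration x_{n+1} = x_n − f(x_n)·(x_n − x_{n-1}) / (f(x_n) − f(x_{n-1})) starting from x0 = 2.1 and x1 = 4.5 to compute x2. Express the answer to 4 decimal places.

2.6229

f(2.1) = -17.833830, f(4.5) = 64.017131
x2 = 4.500000 − 64.017131·(4.500000 − 2.100000) / (64.017131 − (-17.833830)) = 4.500000 − (153.641115)/(81.850961) = 2.622916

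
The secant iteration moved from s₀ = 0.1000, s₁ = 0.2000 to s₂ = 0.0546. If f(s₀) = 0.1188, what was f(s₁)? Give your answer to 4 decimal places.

The secant line through (0.1000, 0.1188) and (0.2000, f(s₁)) crosses zero at s₂ = 0.0546.
So (0.1000, 0.1188), (0.2000, f(s₁)), (0.0546, 0) are collinear:
f(s₁) = 0.1188 · (0.2000 − 0.0546) / (0.1000 − 0.0546) = 0.1188 · (0.145400)/(0.045400) = 0.380474

0.3805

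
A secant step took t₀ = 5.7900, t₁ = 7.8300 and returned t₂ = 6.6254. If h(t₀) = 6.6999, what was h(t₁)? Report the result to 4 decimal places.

The secant line through (5.7900, 6.6999) and (7.8300, h(t₁)) crosses zero at t₂ = 6.6254.
So (5.7900, 6.6999), (7.8300, h(t₁)), (6.6254, 0) are collinear:
h(t₁) = 6.6999 · (7.8300 − 6.6254) / (5.7900 − 6.6254) = 6.6999 · (1.204600)/(-0.835400) = -9.660880

-9.6609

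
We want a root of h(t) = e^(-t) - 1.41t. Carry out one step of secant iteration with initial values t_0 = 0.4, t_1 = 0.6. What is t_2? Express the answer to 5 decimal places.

0.45270

h(0.4) = 0.1063200, h(0.6) = -0.2971884
t_2 = 0.6000000 − (-0.2971884)·(0.6000000 − 0.4000000) / (-0.2971884 − 0.1063200) = 0.6000000 − (-0.0594377)/(-0.4035084) = 0.4526978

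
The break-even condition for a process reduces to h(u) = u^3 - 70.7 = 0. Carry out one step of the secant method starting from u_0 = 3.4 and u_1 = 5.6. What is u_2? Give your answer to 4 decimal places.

h(3.4) = -31.396000, h(5.6) = 104.916000
u_2 = 5.600000 − 104.916000·(5.600000 − 3.400000) / (104.916000 − (-31.396000)) = 5.600000 − (230.815200)/(136.312000) = 3.906714

3.9067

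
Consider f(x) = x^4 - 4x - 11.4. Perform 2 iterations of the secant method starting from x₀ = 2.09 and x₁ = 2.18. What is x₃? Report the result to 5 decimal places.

2.11050

f(2.09) = -0.6797024, f(2.18) = 2.4653058
x₂ = 2.1800000 − 2.4653058·(2.1800000 − 2.0900000) / (2.4653058 − (-0.6797024)) = 2.1800000 − (0.2218775)/(3.1450082) = 2.1094509
f(2.1094509) = -0.0372342
x₃ = 2.1094509 − (-0.0372342)·(2.1094509 − 2.1800000) / (-0.0372342 − 2.4653058) = 2.1094509 − (0.0026268)/(-2.5025400) = 2.1105006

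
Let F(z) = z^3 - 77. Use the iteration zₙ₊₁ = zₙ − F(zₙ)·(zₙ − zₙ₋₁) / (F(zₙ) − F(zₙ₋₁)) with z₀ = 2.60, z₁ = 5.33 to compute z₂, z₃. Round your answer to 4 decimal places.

3.8121, 4.1536

F(2.60) = -59.424000, F(5.33) = 74.419437
z₂ = 5.330000 − 74.419437·(5.330000 − 2.600000) / (74.419437 − (-59.424000)) = 5.330000 − (203.165063)/(133.843437) = 3.812069
F(3.812069) = -21.603496
z₃ = 3.812069 − (-21.603496)·(3.812069 − 5.330000) / (-21.603496 − 74.419437) = 3.812069 − (32.792610)/(-96.022933) = 4.153577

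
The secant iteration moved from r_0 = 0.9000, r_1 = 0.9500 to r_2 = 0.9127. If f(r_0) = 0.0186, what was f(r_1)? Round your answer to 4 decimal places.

-0.0546

The secant line through (0.9000, 0.0186) and (0.9500, f(r_1)) crosses zero at r_2 = 0.9127.
So (0.9000, 0.0186), (0.9500, f(r_1)), (0.9127, 0) are collinear:
f(r_1) = 0.0186 · (0.9500 − 0.9127) / (0.9000 − 0.9127) = 0.0186 · (0.037300)/(-0.012700) = -0.054628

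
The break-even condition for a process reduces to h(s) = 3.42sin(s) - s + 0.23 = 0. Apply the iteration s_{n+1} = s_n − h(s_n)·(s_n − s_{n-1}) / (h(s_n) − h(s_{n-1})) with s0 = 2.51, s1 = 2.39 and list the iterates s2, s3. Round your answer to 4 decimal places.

h(2.51) = -0.260726, h(2.39) = 0.175187
s2 = 2.390000 − 0.175187·(2.390000 − 2.510000) / (0.175187 − (-0.260726)) = 2.390000 − (-0.021022)/(0.435913) = 2.438226
h(2.438226) = 0.003792
s3 = 2.438226 − 0.003792·(2.438226 − 2.390000) / (0.003792 − 0.175187) = 2.438226 − (0.000183)/(-0.171395) = 2.439293

2.4382, 2.4393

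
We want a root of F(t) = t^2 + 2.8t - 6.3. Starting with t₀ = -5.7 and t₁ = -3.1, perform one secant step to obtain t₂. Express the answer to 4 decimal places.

F(-5.7) = 10.230000, F(-3.1) = -5.370000
t₂ = -3.100000 − (-5.370000)·(-3.100000 − (-5.700000)) / (-5.370000 − 10.230000) = -3.100000 − (-13.962000)/(-15.600000) = -3.995000

-3.9950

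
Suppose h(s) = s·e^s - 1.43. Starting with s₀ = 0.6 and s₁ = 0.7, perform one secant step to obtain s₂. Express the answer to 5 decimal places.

0.70644

h(0.6) = -0.3367287, h(0.7) = -0.0203731
s₂ = 0.7000000 − (-0.0203731)·(0.7000000 − 0.6000000) / (-0.0203731 − (-0.3367287)) = 0.7000000 − (-0.0020373)/(0.3163556) = 0.7064399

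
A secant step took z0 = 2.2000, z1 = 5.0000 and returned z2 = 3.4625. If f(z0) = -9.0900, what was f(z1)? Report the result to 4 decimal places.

11.0700

The secant line through (2.2000, -9.0900) and (5.0000, f(z1)) crosses zero at z2 = 3.4625.
So (2.2000, -9.0900), (5.0000, f(z1)), (3.4625, 0) are collinear:
f(z1) = -9.0900 · (5.0000 − 3.4625) / (2.2000 − 3.4625) = -9.0900 · (1.537500)/(-1.262500) = 11.070000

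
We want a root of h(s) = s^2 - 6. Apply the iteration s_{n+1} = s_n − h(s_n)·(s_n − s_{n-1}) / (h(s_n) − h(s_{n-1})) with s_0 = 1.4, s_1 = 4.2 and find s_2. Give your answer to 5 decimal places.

h(1.4) = -4.0400000, h(4.2) = 11.6400000
s_2 = 4.2000000 − 11.6400000·(4.2000000 − 1.4000000) / (11.6400000 − (-4.0400000)) = 4.2000000 − (32.5920000)/(15.6800000) = 2.1214286

2.12143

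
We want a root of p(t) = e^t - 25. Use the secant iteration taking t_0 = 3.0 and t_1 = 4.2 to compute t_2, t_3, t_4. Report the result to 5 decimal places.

p(3.0) = -4.9144631, p(4.2) = 41.6863310
t_2 = 4.2000000 − 41.6863310·(4.2000000 − 3.0000000) / (41.6863310 − (-4.9144631)) = 4.2000000 − (50.0235972)/(46.6007941) = 3.1265505
p(3.1265505) = -2.2047874
t_3 = 3.1265505 − (-2.2047874)·(3.1265505 − 4.2000000) / (-2.2047874 − 41.6863310) = 3.1265505 − (2.3667278)/(-43.8911184) = 3.1804732
p(3.1804732) = -0.9418637
t_4 = 3.1804732 − (-0.9418637)·(3.1804732 − 3.1265505) / (-0.9418637 − (-2.2047874)) = 3.1804732 − (-0.0507878)/(1.2629237) = 3.2206877

3.12655, 3.18047, 3.22069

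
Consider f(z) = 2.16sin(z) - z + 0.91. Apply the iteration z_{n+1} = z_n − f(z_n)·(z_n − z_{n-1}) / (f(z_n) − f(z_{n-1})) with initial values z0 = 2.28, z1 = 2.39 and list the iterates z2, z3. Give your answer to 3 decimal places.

f(2.28) = 0.26918, f(2.39) = -0.00515
z2 = 2.39000 − (-0.00515)·(2.39000 − 2.28000) / (-0.00515 − 0.26918) = 2.39000 − (-0.00057)/(-0.27433) = 2.38794
f(2.38794) = 0.00017
z3 = 2.38794 − 0.00017·(2.38794 − 2.39000) / (0.00017 − (-0.00515)) = 2.38794 − (0.00000)/(0.00532) = 2.38800

2.388, 2.388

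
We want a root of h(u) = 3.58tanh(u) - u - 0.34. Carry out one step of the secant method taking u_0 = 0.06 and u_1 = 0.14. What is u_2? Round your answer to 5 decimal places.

0.13294

h(0.06) = -0.1854574, h(0.14) = 0.0179510
u_2 = 0.1400000 − 0.0179510·(0.1400000 − 0.0600000) / (0.0179510 − (-0.1854574)) = 0.1400000 − (0.0014361)/(0.2034084) = 0.1329399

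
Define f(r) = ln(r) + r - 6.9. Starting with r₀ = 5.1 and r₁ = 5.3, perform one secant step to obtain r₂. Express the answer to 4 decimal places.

5.2432

f(5.1) = -0.170759, f(5.3) = 0.067707
r₂ = 5.300000 − 0.067707·(5.300000 − 5.100000) / (0.067707 − (-0.170759)) = 5.300000 − (0.013541)/(0.238466) = 5.243215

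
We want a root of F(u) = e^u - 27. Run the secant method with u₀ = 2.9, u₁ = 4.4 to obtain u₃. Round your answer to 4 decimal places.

3.2097

F(2.9) = -8.825855, F(4.4) = 54.450869
u₂ = 4.400000 − 54.450869·(4.400000 − 2.900000) / (54.450869 − (-8.825855)) = 4.400000 − (81.676303)/(63.276723) = 3.109220
F(3.109220) = -4.596428
u₃ = 3.109220 − (-4.596428)·(3.109220 − 4.400000) / (-4.596428 − 54.450869) = 3.109220 − (5.932975)/(-59.047297) = 3.209699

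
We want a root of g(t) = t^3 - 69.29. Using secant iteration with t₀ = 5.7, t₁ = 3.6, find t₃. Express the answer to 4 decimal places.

g(5.7) = 115.903000, g(3.6) = -22.634000
t₂ = 3.600000 − (-22.634000)·(3.600000 − 5.700000) / (-22.634000 − 115.903000) = 3.600000 − (47.531400)/(-138.537000) = 3.943095
g(3.943095) = -7.982750
t₃ = 3.943095 − (-7.982750)·(3.943095 − 3.600000) / (-7.982750 − (-22.634000)) = 3.943095 − (-2.738844)/(14.651250) = 4.130031

4.1300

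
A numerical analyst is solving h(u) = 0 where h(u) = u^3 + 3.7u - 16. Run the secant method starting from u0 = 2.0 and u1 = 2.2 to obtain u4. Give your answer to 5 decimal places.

2.03767

h(2.0) = -0.6000000, h(2.2) = 2.7880000
u2 = 2.2000000 − 2.7880000·(2.2000000 − 2.0000000) / (2.7880000 − (-0.6000000)) = 2.2000000 − (0.5576000)/(3.3880000) = 2.0354191
h(2.0354191) = -0.0363482
u3 = 2.0354191 − (-0.0363482)·(2.0354191 − 2.2000000) / (-0.0363482 − 2.7880000) = 2.0354191 − (0.0059822)/(-2.8243482) = 2.0375372
h(2.0375372) = -0.0021586
u4 = 2.0375372 − (-0.0021586)·(2.0375372 − 2.0354191) / (-0.0021586 − (-0.0363482)) = 2.0375372 − (-0.0000046)/(0.0341896) = 2.0376709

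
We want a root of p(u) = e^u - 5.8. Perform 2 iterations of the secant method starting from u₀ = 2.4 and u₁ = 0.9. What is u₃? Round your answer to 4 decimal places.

1.8993

p(2.4) = 5.223176, p(0.9) = -3.340397
u₂ = 0.900000 − (-3.340397)·(0.900000 − 2.400000) / (-3.340397 − 5.223176) = 0.900000 − (5.010595)/(-8.563573) = 1.485106
p(1.485106) = -1.384568
u₃ = 1.485106 − (-1.384568)·(1.485106 − 0.900000) / (-1.384568 − (-3.340397)) = 1.485106 − (-0.810119)/(1.955829) = 1.899313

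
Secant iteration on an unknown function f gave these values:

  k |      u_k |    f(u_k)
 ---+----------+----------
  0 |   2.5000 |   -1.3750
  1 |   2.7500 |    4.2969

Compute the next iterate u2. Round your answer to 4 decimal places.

2.5606

u2 = 2.7500 − 4.2969·(2.7500 − 2.5000) / (4.2969 − (-1.3750))
   = 2.7500 − (1.074225)/(5.671900) = 2.560606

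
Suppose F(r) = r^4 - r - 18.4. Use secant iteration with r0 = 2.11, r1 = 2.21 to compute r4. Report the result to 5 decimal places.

F(2.11) = -0.6888056, F(2.21) = 3.2444328
r2 = 2.2100000 − 3.2444328·(2.2100000 − 2.1100000) / (3.2444328 − (-0.6888056)) = 2.2100000 − (0.3244433)/(3.9332384) = 2.1275124
F(2.1275124) = -0.0400380
r3 = 2.1275124 − (-0.0400380)·(2.1275124 − 2.2100000) / (-0.0400380 − 3.2444328) = 2.1275124 − (0.0033026)/(-3.2844708) = 2.1285180
F(2.1285180) = -0.0022839
r4 = 2.1285180 − (-0.0022839)·(2.1285180 − 2.1275124) / (-0.0022839 − (-0.0400380)) = 2.1285180 − (-0.0000023)/(0.0377541) = 2.1285788

2.12858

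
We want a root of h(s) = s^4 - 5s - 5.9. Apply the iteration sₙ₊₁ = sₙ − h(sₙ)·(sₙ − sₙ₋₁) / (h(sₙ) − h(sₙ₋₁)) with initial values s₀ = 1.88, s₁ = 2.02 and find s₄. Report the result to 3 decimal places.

1.996

h(1.88) = -2.80802, h(2.02) = 0.64966
s₂ = 2.02000 − 0.64966·(2.02000 − 1.88000) / (0.64966 − (-2.80802)) = 2.02000 − (0.09095)/(3.45768) = 1.99370
h(1.99370) = -0.06927
s₃ = 1.99370 − (-0.06927)·(1.99370 − 2.02000) / (-0.06927 − 0.64966) = 1.99370 − (0.00182)/(-0.71894) = 1.99623
h(1.99623) = -0.00145
s₄ = 1.99623 − (-0.00145)·(1.99623 − 1.99370) / (-0.00145 − (-0.06927)) = 1.99623 − (0.00000)/(0.06782) = 1.99628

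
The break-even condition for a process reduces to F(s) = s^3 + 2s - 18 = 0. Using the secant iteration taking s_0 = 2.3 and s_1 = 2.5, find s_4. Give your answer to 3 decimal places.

F(2.3) = -1.23300, F(2.5) = 2.62500
s_2 = 2.50000 − 2.62500·(2.50000 − 2.30000) / (2.62500 − (-1.23300)) = 2.50000 − (0.52500)/(3.85800) = 2.36392
F(2.36392) = -0.06231
s_3 = 2.36392 − (-0.06231)·(2.36392 − 2.50000) / (-0.06231 − 2.62500) = 2.36392 − (0.00848)/(-2.68731) = 2.36707
F(2.36707) = -0.00303
s_4 = 2.36707 − (-0.00303)·(2.36707 − 2.36392) / (-0.00303 − (-0.06231)) = 2.36707 − (-0.00001)/(0.05928) = 2.36724

2.367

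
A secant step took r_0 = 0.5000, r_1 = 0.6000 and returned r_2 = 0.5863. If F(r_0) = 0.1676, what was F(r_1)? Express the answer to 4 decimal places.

The secant line through (0.5000, 0.1676) and (0.6000, F(r_1)) crosses zero at r_2 = 0.5863.
So (0.5000, 0.1676), (0.6000, F(r_1)), (0.5863, 0) are collinear:
F(r_1) = 0.1676 · (0.6000 − 0.5863) / (0.5000 − 0.5863) = 0.1676 · (0.013700)/(-0.086300) = -0.026606

-0.0266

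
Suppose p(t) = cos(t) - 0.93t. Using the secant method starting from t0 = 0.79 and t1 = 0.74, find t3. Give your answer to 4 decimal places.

p(0.79) = -0.030855, p(0.74) = 0.050269
t2 = 0.740000 − 0.050269·(0.740000 − 0.790000) / (0.050269 − (-0.030855)) = 0.740000 − (-0.002513)/(0.081123) = 0.770983
p(0.770983) = 0.000212
t3 = 0.770983 − 0.000212·(0.770983 − 0.740000) / (0.000212 − 0.050269) = 0.770983 − (0.000007)/(-0.050056) = 0.771114

0.7711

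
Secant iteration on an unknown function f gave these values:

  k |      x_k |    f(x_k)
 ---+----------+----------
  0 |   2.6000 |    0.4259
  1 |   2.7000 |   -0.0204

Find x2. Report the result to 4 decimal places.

x2 = 2.7000 − (-0.0204)·(2.7000 − 2.6000) / (-0.0204 − 0.4259)
   = 2.7000 − (-0.002040)/(-0.446300) = 2.695429

2.6954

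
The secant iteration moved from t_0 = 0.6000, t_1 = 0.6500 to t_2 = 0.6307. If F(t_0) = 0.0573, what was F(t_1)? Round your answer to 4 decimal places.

-0.0360

The secant line through (0.6000, 0.0573) and (0.6500, F(t_1)) crosses zero at t_2 = 0.6307.
So (0.6000, 0.0573), (0.6500, F(t_1)), (0.6307, 0) are collinear:
F(t_1) = 0.0573 · (0.6500 − 0.6307) / (0.6000 − 0.6307) = 0.0573 · (0.019300)/(-0.030700) = -0.036022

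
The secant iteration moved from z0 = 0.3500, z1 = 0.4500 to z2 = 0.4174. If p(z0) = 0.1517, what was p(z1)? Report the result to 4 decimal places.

-0.0734

The secant line through (0.3500, 0.1517) and (0.4500, p(z1)) crosses zero at z2 = 0.4174.
So (0.3500, 0.1517), (0.4500, p(z1)), (0.4174, 0) are collinear:
p(z1) = 0.1517 · (0.4500 − 0.4174) / (0.3500 − 0.4174) = 0.1517 · (0.032600)/(-0.067400) = -0.073374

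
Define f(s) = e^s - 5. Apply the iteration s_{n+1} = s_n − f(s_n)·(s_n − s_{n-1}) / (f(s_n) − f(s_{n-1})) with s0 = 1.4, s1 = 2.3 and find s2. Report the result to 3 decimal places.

1.544

f(1.4) = -0.94480, f(2.3) = 4.97418
s2 = 2.30000 − 4.97418·(2.30000 − 1.40000) / (4.97418 − (-0.94480)) = 2.30000 − (4.47676)/(5.91898) = 1.54366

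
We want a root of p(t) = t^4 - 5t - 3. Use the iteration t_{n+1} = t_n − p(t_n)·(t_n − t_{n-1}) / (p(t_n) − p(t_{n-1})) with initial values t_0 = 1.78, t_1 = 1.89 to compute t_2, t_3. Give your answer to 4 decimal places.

1.8743, 1.8757

p(1.78) = -1.861241, p(1.89) = 0.309898
t_2 = 1.890000 − 0.309898·(1.890000 − 1.780000) / (0.309898 − (-1.861241)) = 1.890000 − (0.034089)/(2.171140) = 1.874299
p(1.874299) = -0.030347
t_3 = 1.874299 − (-0.030347)·(1.874299 − 1.890000) / (-0.030347 − 0.309898) = 1.874299 − (0.000476)/(-0.340245) = 1.875699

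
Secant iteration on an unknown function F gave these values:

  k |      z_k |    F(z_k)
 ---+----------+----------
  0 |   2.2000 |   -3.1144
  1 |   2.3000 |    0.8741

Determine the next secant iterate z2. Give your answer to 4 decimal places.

2.2781

z2 = 2.3000 − 0.8741·(2.3000 − 2.2000) / (0.8741 − (-3.1144))
   = 2.3000 − (0.087410)/(3.988500) = 2.278084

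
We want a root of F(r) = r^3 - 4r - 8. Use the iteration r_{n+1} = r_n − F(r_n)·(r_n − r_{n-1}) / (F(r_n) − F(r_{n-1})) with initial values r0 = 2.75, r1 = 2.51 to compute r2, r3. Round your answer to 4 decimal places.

2.6428, 2.6499

F(2.75) = 1.796875, F(2.51) = -2.226749
r2 = 2.510000 − (-2.226749)·(2.510000 − 2.750000) / (-2.226749 − 1.796875) = 2.510000 − (0.534420)/(-4.023624) = 2.642821
F(2.642821) = -0.112502
r3 = 2.642821 − (-0.112502)·(2.642821 − 2.510000) / (-0.112502 − (-2.226749)) = 2.642821 − (-0.014943)/(2.114247) = 2.649888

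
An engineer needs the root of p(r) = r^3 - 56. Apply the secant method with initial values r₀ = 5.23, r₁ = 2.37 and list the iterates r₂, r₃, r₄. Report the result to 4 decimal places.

p(5.23) = 87.055667, p(2.37) = -42.687947
r₂ = 2.370000 − (-42.687947)·(2.370000 − 5.230000) / (-42.687947 − 87.055667) = 2.370000 − (122.087528)/(-129.743614) = 3.310991
p(3.310991) = -19.702738
r₃ = 3.310991 − (-19.702738)·(3.310991 − 2.370000) / (-19.702738 − (-42.687947)) = 3.310991 − (-18.540092)/(22.985209) = 4.117600
p(4.117600) = 13.812402
r₄ = 4.117600 − 13.812402·(4.117600 − 3.310991) / (13.812402 − (-19.702738)) = 4.117600 − (11.141217)/(33.515140) = 3.785177

3.3110, 4.1176, 3.7852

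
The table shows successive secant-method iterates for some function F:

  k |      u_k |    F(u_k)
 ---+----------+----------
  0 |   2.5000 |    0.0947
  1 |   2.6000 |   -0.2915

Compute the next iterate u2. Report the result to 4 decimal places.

u2 = 2.6000 − (-0.2915)·(2.6000 − 2.5000) / (-0.2915 − 0.0947)
   = 2.6000 − (-0.029150)/(-0.386200) = 2.524521

2.5245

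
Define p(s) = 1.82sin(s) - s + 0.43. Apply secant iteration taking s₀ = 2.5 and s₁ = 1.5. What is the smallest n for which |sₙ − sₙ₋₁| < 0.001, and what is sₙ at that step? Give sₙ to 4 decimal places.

p(2.5) = -0.980781, p(1.5) = 0.745441
s₂ = 1.500000 − 0.745441·(-1.000000)/(1.726222) = 1.931834;  |Δ| = 0.431834
p(1.931834) = 0.200832
s₃ = 1.931834 − 0.200832·(0.431834)/(-0.544609) = 2.091079;  |Δ| = 0.159245
p(2.091079) = -0.081903
s₄ = 2.091079 − (-0.081903)·(0.159245)/(-0.282736) = 2.044948;  |Δ| = 0.046130
p(2.044948) = 0.004270
s₅ = 2.044948 − 0.004270·(-0.046130)/(0.086173) = 2.047234;  |Δ| = 0.002286
p(2.047234) = 0.000080
s₆ = 2.047234 − 0.000080·(0.002286)/(-0.004189) = 2.047278;  |Δ| = 0.000044
|s₆ − s₅| = 0.000044 < 0.001

n = 6, sₙ = 2.0473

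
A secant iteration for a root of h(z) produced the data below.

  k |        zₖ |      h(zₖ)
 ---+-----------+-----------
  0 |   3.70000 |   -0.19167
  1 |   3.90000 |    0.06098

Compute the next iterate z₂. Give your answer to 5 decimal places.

3.85173

z₂ = 3.90000 − 0.06098·(3.90000 − 3.70000) / (0.06098 − (-0.19167))
   = 3.90000 − (0.0121960)/(0.2526500) = 3.8517277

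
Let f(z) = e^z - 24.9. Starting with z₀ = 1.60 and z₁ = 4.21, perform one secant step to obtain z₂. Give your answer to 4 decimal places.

f(1.60) = -19.946968, f(4.21) = 42.456540
z₂ = 4.210000 − 42.456540·(4.210000 − 1.600000) / (42.456540 − (-19.946968)) = 4.210000 − (110.811569)/(62.403507) = 2.434273

2.4343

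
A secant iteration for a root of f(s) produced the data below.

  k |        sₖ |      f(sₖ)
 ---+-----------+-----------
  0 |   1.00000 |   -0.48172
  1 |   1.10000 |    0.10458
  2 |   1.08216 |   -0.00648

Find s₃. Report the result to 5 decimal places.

1.08320

s₃ = 1.08216 − (-0.00648)·(1.08216 − 1.10000) / (-0.00648 − 0.10458)
   = 1.08216 − (0.0001156)/(-0.1110600) = 1.0832009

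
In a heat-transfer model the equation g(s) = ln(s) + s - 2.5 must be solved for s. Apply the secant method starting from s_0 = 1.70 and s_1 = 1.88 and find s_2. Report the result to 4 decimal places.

1.8728

g(1.70) = -0.269372, g(1.88) = 0.011272
s_2 = 1.880000 − 0.011272·(1.880000 − 1.700000) / (0.011272 − (-0.269372)) = 1.880000 − (0.002029)/(0.280644) = 1.872770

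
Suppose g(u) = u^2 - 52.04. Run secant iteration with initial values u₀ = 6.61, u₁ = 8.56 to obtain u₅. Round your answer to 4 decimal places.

g(6.61) = -8.347900, g(8.56) = 21.233600
u₂ = 8.560000 − 21.233600·(8.560000 − 6.610000) / (21.233600 − (-8.347900)) = 8.560000 − (41.405520)/(29.581500) = 7.160290
g(7.160290) = -0.770246
u₃ = 7.160290 − (-0.770246)·(7.160290 − 8.560000) / (-0.770246 − 21.233600) = 7.160290 − (1.078122)/(-22.003846) = 7.209287
g(7.209287) = -0.066181
u₄ = 7.209287 − (-0.066181)·(7.209287 − 7.160290) / (-0.066181 − (-0.770246)) = 7.209287 − (-0.003243)/(0.704066) = 7.213893
g(7.213893) = 0.000247
u₅ = 7.213893 − 0.000247·(7.213893 − 7.209287) / (0.000247 − (-0.066181)) = 7.213893 − (0.000001)/(0.066428) = 7.213876

7.2139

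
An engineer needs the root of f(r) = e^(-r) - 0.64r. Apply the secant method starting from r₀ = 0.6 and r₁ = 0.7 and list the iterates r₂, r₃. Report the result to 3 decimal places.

0.742, 0.743

f(0.6) = 0.16481, f(0.7) = 0.04859
r₂ = 0.70000 − 0.04859·(0.70000 − 0.60000) / (0.04859 − 0.16481) = 0.70000 − (0.00486)/(-0.11623) = 0.74180
f(0.74180) = 0.00150
r₃ = 0.74180 − 0.00150·(0.74180 − 0.70000) / (0.00150 − 0.04859) = 0.74180 − (0.00006)/(-0.04708) = 0.74314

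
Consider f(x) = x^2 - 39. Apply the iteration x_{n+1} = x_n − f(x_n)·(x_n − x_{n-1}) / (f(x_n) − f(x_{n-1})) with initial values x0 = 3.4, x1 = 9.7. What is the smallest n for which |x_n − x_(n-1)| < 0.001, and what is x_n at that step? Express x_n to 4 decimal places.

n = 6, x_n = 6.2450

f(3.4) = -27.440000, f(9.7) = 55.090000
x2 = 9.700000 − 55.090000·(6.300000)/(82.530000) = 5.494656;  |Δ| = 4.205344
f(5.494656) = -8.808750
x3 = 5.494656 − (-8.808750)·(-4.205344)/(-63.898750) = 6.074383;  |Δ| = 0.579727
f(6.074383) = -2.101867
x4 = 6.074383 − (-2.101867)·(0.579727)/(6.706883) = 6.256064;  |Δ| = 0.181680
f(6.256064) = 0.138333
x5 = 6.256064 − 0.138333·(0.181680)/(2.240200) = 6.244845;  |Δ| = 0.011219
f(6.244845) = -0.001912
x6 = 6.244845 − (-0.001912)·(-0.011219)/(-0.140245) = 6.244998;  |Δ| = 0.000153
|x6 − x5| = 0.000153 < 0.001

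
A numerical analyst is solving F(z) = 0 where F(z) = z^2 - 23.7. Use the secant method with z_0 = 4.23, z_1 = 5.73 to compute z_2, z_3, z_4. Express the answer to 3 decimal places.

4.813, 4.864, 4.868

F(4.23) = -5.80710, F(5.73) = 9.13290
z_2 = 5.73000 − 9.13290·(5.73000 − 4.23000) / (9.13290 − (-5.80710)) = 5.73000 − (13.69935)/(14.94000) = 4.81304
F(4.81304) = -0.53463
z_3 = 4.81304 − (-0.53463)·(4.81304 − 5.73000) / (-0.53463 − 9.13290) = 4.81304 − (0.49023)/(-9.66753) = 4.86375
F(4.86375) = -0.04393
z_4 = 4.86375 − (-0.04393)·(4.86375 − 4.81304) / (-0.04393 − (-0.53463)) = 4.86375 − (-0.00223)/(0.49070) = 4.86829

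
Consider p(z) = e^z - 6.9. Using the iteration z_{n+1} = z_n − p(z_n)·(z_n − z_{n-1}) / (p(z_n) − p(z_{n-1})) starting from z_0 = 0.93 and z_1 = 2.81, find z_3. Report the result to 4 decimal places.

1.7666

p(0.93) = -4.365491, p(2.81) = 9.709918
z_2 = 2.810000 − 9.709918·(2.810000 − 0.930000) / (9.709918 − (-4.365491)) = 2.810000 − (18.254646)/(14.075409) = 1.513082
p(1.513082) = -2.359295
z_3 = 1.513082 − (-2.359295)·(1.513082 − 2.810000) / (-2.359295 − 9.709918) = 1.513082 − (3.059811)/(-12.069213) = 1.766604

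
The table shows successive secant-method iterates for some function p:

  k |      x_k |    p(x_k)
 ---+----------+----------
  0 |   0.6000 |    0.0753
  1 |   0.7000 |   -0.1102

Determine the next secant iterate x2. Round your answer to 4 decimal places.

0.6406

x2 = 0.7000 − (-0.1102)·(0.7000 − 0.6000) / (-0.1102 − 0.0753)
   = 0.7000 − (-0.011020)/(-0.185500) = 0.640593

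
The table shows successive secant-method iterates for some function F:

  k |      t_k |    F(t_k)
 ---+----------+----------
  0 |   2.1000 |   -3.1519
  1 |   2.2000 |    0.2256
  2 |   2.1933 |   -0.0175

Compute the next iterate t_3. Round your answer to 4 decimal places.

t_3 = 2.1933 − (-0.0175)·(2.1933 − 2.2000) / (-0.0175 − 0.2256)
   = 2.1933 − (0.000117)/(-0.243100) = 2.193782

2.1938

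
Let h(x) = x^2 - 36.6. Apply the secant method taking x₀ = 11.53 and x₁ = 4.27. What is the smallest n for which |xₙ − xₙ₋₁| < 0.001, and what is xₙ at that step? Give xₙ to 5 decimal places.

n = 6, xₙ = 6.04979

h(11.53) = 96.3409000, h(4.27) = -18.3671000
x₂ = 4.2700000 − (-18.3671000)·(-7.2600000)/(-114.7080000) = 5.4324747;  |Δ| = 1.1624747
h(5.4324747) = -7.0882188
x₃ = 5.4324747 − (-7.0882188)·(1.1624747)/(11.2788812) = 6.1630325;  |Δ| = 0.7305578
h(6.1630325) = 1.3829697
x₄ = 6.1630325 − 1.3829697·(0.7305578)/(8.4711885) = 6.0437648;  |Δ| = 0.1192677
h(6.0437648) = -0.0729072
x₅ = 6.0437648 − (-0.0729072)·(-0.1192677)/(-1.4558769) = 6.0497375;  |Δ| = 0.0059727
h(6.0497375) = -0.0006767
x₆ = 6.0497375 − (-0.0006767)·(0.0059727)/(0.0722305) = 6.0497934;  |Δ| = 0.0000560
|x₆ − x₅| = 0.0000560 < 0.001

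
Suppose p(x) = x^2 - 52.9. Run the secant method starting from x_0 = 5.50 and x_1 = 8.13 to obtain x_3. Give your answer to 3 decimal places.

p(5.50) = -22.65000, p(8.13) = 13.19690
x_2 = 8.13000 − 13.19690·(8.13000 − 5.50000) / (13.19690 − (-22.65000)) = 8.13000 − (34.70785)/(35.84690) = 7.16178
p(7.16178) = -1.60897
x_3 = 7.16178 − (-1.60897)·(7.16178 − 8.13000) / (-1.60897 − 13.19690) = 7.16178 − (1.55785)/(-14.80587) = 7.26699

7.267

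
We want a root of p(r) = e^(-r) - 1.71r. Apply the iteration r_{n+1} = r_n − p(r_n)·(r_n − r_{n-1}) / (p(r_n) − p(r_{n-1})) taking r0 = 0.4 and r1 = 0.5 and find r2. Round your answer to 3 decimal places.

0.394

p(0.4) = -0.01368, p(0.5) = -0.24847
r2 = 0.50000 − (-0.24847)·(0.50000 − 0.40000) / (-0.24847 − (-0.01368)) = 0.50000 − (-0.02485)/(-0.23479) = 0.39417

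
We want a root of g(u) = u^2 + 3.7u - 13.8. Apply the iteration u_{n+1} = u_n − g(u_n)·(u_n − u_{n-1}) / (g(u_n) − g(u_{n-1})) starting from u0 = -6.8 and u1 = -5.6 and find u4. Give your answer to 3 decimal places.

g(-6.8) = 7.28000, g(-5.6) = -3.16000
u2 = -5.60000 − (-3.16000)·(-5.60000 − (-6.80000)) / (-3.16000 − 7.28000) = -5.60000 − (-3.79200)/(-10.44000) = -5.96322
g(-5.96322) = -0.30393
u3 = -5.96322 − (-0.30393)·(-5.96322 − (-5.60000)) / (-0.30393 − (-3.16000)) = -5.96322 − (0.11039)/(2.85607) = -6.00187
g(-6.00187) = 0.01553
u4 = -6.00187 − 0.01553·(-6.00187 − (-5.96322)) / (0.01553 − (-0.30393)) = -6.00187 − (-0.00060)/(0.31947) = -5.99999

-6.000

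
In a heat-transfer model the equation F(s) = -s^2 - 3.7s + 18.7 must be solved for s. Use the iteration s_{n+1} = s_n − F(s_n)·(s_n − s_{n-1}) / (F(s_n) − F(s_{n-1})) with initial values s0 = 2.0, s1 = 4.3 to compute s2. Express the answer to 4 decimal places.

F(2.0) = 7.300000, F(4.3) = -15.700000
s2 = 4.300000 − (-15.700000)·(4.300000 − 2.000000) / (-15.700000 − 7.300000) = 4.300000 − (-36.110000)/(-23.000000) = 2.730000

2.7300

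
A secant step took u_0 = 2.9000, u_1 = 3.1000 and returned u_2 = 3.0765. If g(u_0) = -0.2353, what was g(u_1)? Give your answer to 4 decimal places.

The secant line through (2.9000, -0.2353) and (3.1000, g(u_1)) crosses zero at u_2 = 3.0765.
So (2.9000, -0.2353), (3.1000, g(u_1)), (3.0765, 0) are collinear:
g(u_1) = -0.2353 · (3.1000 − 3.0765) / (2.9000 − 3.0765) = -0.2353 · (0.023500)/(-0.176500) = 0.031329

0.0313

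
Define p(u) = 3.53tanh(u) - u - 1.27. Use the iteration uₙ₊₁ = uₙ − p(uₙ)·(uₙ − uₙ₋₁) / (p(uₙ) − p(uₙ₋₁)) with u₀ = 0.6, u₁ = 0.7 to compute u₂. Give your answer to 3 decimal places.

0.581

p(0.6) = 0.02578, p(0.7) = 0.16342
u₂ = 0.70000 − 0.16342·(0.70000 − 0.60000) / (0.16342 − 0.02578) = 0.70000 − (0.01634)/(0.13763) = 0.58127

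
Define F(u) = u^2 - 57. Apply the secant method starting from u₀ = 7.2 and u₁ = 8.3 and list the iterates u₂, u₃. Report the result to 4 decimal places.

7.5329, 7.5490

F(7.2) = -5.160000, F(8.3) = 11.890000
u₂ = 8.300000 − 11.890000·(8.300000 − 7.200000) / (11.890000 − (-5.160000)) = 8.300000 − (13.079000)/(17.050000) = 7.532903
F(7.532903) = -0.255369
u₃ = 7.532903 − (-0.255369)·(7.532903 − 8.300000) / (-0.255369 − 11.890000) = 7.532903 − (0.195893)/(-12.145369) = 7.549032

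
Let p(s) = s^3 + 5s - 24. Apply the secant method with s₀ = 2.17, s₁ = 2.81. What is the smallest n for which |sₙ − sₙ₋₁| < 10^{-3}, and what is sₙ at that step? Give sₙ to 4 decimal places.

n = 5, sₙ = 2.3159

p(2.17) = -2.931687, p(2.81) = 12.238041
s₂ = 2.810000 − 12.238041·(0.640000)/(15.169728) = 2.293686;  |Δ| = 0.516314
p(2.293686) = -0.464503
s₃ = 2.293686 − (-0.464503)·(-0.516314)/(-12.702544) = 2.312566;  |Δ| = 0.018880
p(2.312566) = -0.069652
s₄ = 2.312566 − (-0.069652)·(0.018880)/(0.394851) = 2.315897;  |Δ| = 0.003331
p(2.315897) = 0.000512
s₅ = 2.315897 − 0.000512·(0.003331)/(0.070164) = 2.315872;  |Δ| = 0.000024
|s₅ − s₄| = 0.000024 < 10^{-3}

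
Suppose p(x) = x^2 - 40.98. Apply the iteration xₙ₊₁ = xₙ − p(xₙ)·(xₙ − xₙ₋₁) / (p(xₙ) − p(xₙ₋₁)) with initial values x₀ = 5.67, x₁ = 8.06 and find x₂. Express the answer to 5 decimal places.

p(5.67) = -8.8311000, p(8.06) = 23.9836000
x₂ = 8.0600000 − 23.9836000·(8.0600000 − 5.6700000) / (23.9836000 − (-8.8311000)) = 8.0600000 − (57.3208040)/(32.8147000) = 6.3131974

6.31320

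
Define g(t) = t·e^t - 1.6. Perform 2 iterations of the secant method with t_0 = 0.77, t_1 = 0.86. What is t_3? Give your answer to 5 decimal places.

g(0.77) = 0.0630200, g(0.86) = 0.4323182
t_2 = 0.8600000 − 0.4323182·(0.8600000 − 0.7700000) / (0.4323182 − 0.0630200) = 0.8600000 − (0.0389086)/(0.3692982) = 0.7546417
g(0.7546417) = 0.0050091
t_3 = 0.7546417 − 0.0050091·(0.7546417 − 0.8600000) / (0.0050091 − 0.4323182) = 0.7546417 − (-0.0005278)/(-0.4273091) = 0.7534066

0.75341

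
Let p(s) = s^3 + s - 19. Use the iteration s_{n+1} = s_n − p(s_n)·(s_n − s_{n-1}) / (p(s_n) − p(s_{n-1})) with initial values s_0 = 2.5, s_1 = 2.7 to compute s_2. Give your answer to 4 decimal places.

p(2.5) = -0.875000, p(2.7) = 3.383000
s_2 = 2.700000 − 3.383000·(2.700000 − 2.500000) / (3.383000 − (-0.875000)) = 2.700000 − (0.676600)/(4.258000) = 2.541099

2.5411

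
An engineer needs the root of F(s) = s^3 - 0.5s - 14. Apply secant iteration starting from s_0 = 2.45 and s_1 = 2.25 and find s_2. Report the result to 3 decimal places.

2.482

F(2.45) = -0.51887, F(2.25) = -3.73438
s_2 = 2.25000 − (-3.73438)·(2.25000 − 2.45000) / (-3.73438 − (-0.51887)) = 2.25000 − (0.74688)/(-3.21550) = 2.48227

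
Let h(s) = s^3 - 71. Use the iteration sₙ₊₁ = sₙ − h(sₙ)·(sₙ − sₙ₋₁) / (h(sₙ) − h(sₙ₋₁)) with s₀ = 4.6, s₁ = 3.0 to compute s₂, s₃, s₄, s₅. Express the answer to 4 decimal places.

h(4.6) = 26.336000, h(3.0) = -44.000000
s₂ = 3.000000 − (-44.000000)·(3.000000 − 4.600000) / (-44.000000 − 26.336000) = 3.000000 − (70.400000)/(-70.336000) = 4.000910
h(4.000910) = -6.956314
s₃ = 4.000910 − (-6.956314)·(4.000910 − 3.000000) / (-6.956314 − (-44.000000)) = 4.000910 − (-6.962644)/(37.043686) = 4.188868
h(4.188868) = 2.500431
s₄ = 4.188868 − 2.500431·(4.188868 − 4.000910) / (2.500431 − (-6.956314)) = 4.188868 − (0.469975)/(9.456745) = 4.139170
h(4.139170) = -0.084714
s₅ = 4.139170 − (-0.084714)·(4.139170 − 4.188868) / (-0.084714 − 2.500431) = 4.139170 − (0.004210)/(-2.585145) = 4.140799

4.0009, 4.1889, 4.1392, 4.1408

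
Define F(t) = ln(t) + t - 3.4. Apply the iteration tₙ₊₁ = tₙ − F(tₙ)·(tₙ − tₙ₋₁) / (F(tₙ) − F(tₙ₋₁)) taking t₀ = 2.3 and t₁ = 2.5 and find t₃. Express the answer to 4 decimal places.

2.4884

F(2.3) = -0.267091, F(2.5) = 0.016291
t₂ = 2.500000 − 0.016291·(2.500000 − 2.300000) / (0.016291 − (-0.267091)) = 2.500000 − (0.003258)/(0.283382) = 2.488503
F(2.488503) = 0.000184
t₃ = 2.488503 − 0.000184·(2.488503 − 2.500000) / (0.000184 − 0.016291) = 2.488503 − (-0.000002)/(-0.016107) = 2.488371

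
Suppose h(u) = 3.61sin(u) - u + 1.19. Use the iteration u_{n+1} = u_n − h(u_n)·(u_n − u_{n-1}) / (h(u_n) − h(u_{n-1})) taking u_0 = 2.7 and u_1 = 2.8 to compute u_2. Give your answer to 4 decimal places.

h(2.7) = 0.032841, h(2.8) = -0.400693
u_2 = 2.800000 − (-0.400693)·(2.800000 − 2.700000) / (-0.400693 − 0.032841) = 2.800000 − (-0.040069)/(-0.433534) = 2.707575

2.7076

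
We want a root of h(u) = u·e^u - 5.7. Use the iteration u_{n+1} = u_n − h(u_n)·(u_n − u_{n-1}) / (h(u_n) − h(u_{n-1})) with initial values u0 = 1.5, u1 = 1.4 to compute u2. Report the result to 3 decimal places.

1.402

h(1.5) = 1.02253, h(1.4) = -0.02272
u2 = 1.40000 − (-0.02272)·(1.40000 − 1.50000) / (-0.02272 − 1.02253) = 1.40000 − (0.00227)/(-1.04525) = 1.40217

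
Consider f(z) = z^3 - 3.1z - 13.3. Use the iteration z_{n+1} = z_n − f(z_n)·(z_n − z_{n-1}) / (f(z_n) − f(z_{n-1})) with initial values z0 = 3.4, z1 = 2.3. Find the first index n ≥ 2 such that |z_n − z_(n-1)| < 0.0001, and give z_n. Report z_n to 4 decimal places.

f(3.4) = 15.464000, f(2.3) = -8.263000
z2 = 2.300000 − (-8.263000)·(-1.100000)/(-23.727000) = 2.683078;  |Δ| = 0.383078
f(2.683078) = -2.302305
z3 = 2.683078 − (-2.302305)·(0.383078)/(5.960695) = 2.831041;  |Δ| = 0.147963
f(2.831041) = 0.613991
z4 = 2.831041 − 0.613991·(0.147963)/(2.916296) = 2.799890;  |Δ| = 0.031152
f(2.799890) = -0.030254
z5 = 2.799890 − (-0.030254)·(-0.031152)/(-0.644245) = 2.801353;  |Δ| = 0.001463
f(2.801353) = -0.000366
z6 = 2.801353 − (-0.000366)·(0.001463)/(0.029888) = 2.801370;  |Δ| = 0.000018
|z6 − z5| = 0.000018 < 0.0001

n = 6, z_n = 2.8014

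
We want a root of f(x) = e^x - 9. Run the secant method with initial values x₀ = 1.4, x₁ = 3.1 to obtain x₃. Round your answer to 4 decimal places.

2.0639

f(1.4) = -4.944800, f(3.1) = 13.197951
x₂ = 3.100000 − 13.197951·(3.100000 − 1.400000) / (13.197951 − (-4.944800)) = 3.100000 − (22.436517)/(18.142751) = 1.863334
f(1.863334) = -2.554808
x₃ = 1.863334 − (-2.554808)·(1.863334 − 3.100000) / (-2.554808 − 13.197951) = 1.863334 − (3.159444)/(-15.752760) = 2.063899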